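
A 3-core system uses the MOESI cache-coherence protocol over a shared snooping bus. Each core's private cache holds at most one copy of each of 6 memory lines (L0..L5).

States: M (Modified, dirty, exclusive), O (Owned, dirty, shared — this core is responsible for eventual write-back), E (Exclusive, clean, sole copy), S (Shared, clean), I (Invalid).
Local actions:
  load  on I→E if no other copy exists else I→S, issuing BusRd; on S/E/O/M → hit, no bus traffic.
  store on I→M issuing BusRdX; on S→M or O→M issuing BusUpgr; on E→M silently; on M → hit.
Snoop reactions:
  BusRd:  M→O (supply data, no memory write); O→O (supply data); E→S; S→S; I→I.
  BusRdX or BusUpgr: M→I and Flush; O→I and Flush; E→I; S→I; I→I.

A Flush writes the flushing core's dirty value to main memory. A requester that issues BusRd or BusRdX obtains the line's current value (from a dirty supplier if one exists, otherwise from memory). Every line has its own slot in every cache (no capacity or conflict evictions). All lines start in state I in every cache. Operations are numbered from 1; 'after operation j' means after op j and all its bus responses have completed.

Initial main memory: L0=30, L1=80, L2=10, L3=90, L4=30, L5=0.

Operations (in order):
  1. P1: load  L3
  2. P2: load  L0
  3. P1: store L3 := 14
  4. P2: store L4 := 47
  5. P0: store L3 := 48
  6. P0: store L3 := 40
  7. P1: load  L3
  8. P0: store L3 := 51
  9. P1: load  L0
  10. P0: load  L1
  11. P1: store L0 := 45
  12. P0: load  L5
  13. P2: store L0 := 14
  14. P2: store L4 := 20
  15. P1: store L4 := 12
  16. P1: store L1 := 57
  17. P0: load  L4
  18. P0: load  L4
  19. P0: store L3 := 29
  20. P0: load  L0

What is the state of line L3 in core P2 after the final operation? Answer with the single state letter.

step 1: P1: load  L3  ⟶  IEI  (L3)  txn=BusRd  M[L3]=90
step 2: P2: load  L0  ⟶  IIE  (L0)  txn=BusRd  M[L0]=30
step 3: P1: store L3 := 14  ⟶  IMI  (L3)  txn=∅  M[L3]=90
step 4: P2: store L4 := 47  ⟶  IIM  (L4)  txn=BusRdX  M[L4]=30
step 5: P0: store L3 := 48  ⟶  MII  (L3)  txn=BusRdX+Flush  M[L3]=14
step 6: P0: store L3 := 40  ⟶  MII  (L3)  txn=∅  M[L3]=14
step 7: P1: load  L3  ⟶  OSI  (L3)  txn=BusRd  M[L3]=14
step 8: P0: store L3 := 51  ⟶  MII  (L3)  txn=BusUpgr  M[L3]=14
step 9: P1: load  L0  ⟶  ISS  (L0)  txn=BusRd  M[L0]=30
step 10: P0: load  L1  ⟶  EII  (L1)  txn=BusRd  M[L1]=80
step 11: P1: store L0 := 45  ⟶  IMI  (L0)  txn=BusUpgr  M[L0]=30
step 12: P0: load  L5  ⟶  EII  (L5)  txn=BusRd  M[L5]=0
step 13: P2: store L0 := 14  ⟶  IIM  (L0)  txn=BusRdX+Flush  M[L0]=45
step 14: P2: store L4 := 20  ⟶  IIM  (L4)  txn=∅  M[L4]=30
step 15: P1: store L4 := 12  ⟶  IMI  (L4)  txn=BusRdX+Flush  M[L4]=20
step 16: P1: store L1 := 57  ⟶  IMI  (L1)  txn=BusRdX  M[L1]=80
step 17: P0: load  L4  ⟶  SOI  (L4)  txn=BusRd  M[L4]=20
step 18: P0: load  L4  ⟶  SOI  (L4)  txn=∅  M[L4]=20
step 19: P0: store L3 := 29  ⟶  MII  (L3)  txn=∅  M[L3]=14
step 20: P0: load  L0  ⟶  SIO  (L0)  txn=BusRd  M[L0]=45

state = I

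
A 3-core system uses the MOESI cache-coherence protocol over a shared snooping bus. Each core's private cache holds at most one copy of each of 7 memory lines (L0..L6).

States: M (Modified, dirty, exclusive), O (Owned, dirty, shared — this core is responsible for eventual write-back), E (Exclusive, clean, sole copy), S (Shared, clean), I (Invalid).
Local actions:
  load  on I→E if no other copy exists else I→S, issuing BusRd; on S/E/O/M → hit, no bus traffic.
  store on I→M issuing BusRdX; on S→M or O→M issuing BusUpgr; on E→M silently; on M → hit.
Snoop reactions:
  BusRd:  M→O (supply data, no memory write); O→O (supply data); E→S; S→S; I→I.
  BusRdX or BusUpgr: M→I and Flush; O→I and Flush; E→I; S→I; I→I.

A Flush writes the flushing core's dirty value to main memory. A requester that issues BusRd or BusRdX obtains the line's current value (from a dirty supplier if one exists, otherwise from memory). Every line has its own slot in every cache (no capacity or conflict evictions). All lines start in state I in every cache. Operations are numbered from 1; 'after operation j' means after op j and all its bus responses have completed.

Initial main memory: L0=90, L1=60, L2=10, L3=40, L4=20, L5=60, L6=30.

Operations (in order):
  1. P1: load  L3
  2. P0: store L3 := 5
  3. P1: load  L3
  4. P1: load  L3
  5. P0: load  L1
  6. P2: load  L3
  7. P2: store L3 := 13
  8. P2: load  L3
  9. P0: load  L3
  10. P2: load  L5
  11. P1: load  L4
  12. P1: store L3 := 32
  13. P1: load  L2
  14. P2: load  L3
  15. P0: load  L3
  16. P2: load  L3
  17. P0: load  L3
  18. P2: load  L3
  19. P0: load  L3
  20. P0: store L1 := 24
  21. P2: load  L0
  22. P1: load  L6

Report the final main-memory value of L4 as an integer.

1. P1: load  L3  bus=[BusRd]  L3: P0=I P1=E P2=I  mem[L3]=40
2. P0: store L3 := 5  bus=[BusRdX]  L3: P0=M P1=I P2=I  mem[L3]=40
3. P1: load  L3  bus=[BusRd]  L3: P0=O P1=S P2=I  mem[L3]=40
4. P1: load  L3  bus=[-]  L3: P0=O P1=S P2=I  mem[L3]=40
5. P0: load  L1  bus=[BusRd]  L1: P0=E P1=I P2=I  mem[L1]=60
6. P2: load  L3  bus=[BusRd]  L3: P0=O P1=S P2=S  mem[L3]=40
7. P2: store L3 := 13  bus=[BusUpgr,Flush]  L3: P0=I P1=I P2=M  mem[L3]=5
8. P2: load  L3  bus=[-]  L3: P0=I P1=I P2=M  mem[L3]=5
9. P0: load  L3  bus=[BusRd]  L3: P0=S P1=I P2=O  mem[L3]=5
10. P2: load  L5  bus=[BusRd]  L5: P0=I P1=I P2=E  mem[L5]=60
11. P1: load  L4  bus=[BusRd]  L4: P0=I P1=E P2=I  mem[L4]=20
12. P1: store L3 := 32  bus=[BusRdX,Flush]  L3: P0=I P1=M P2=I  mem[L3]=13
13. P1: load  L2  bus=[BusRd]  L2: P0=I P1=E P2=I  mem[L2]=10
14. P2: load  L3  bus=[BusRd]  L3: P0=I P1=O P2=S  mem[L3]=13
15. P0: load  L3  bus=[BusRd]  L3: P0=S P1=O P2=S  mem[L3]=13
16. P2: load  L3  bus=[-]  L3: P0=S P1=O P2=S  mem[L3]=13
17. P0: load  L3  bus=[-]  L3: P0=S P1=O P2=S  mem[L3]=13
18. P2: load  L3  bus=[-]  L3: P0=S P1=O P2=S  mem[L3]=13
19. P0: load  L3  bus=[-]  L3: P0=S P1=O P2=S  mem[L3]=13
20. P0: store L1 := 24  bus=[-]  L1: P0=M P1=I P2=I  mem[L1]=60
21. P2: load  L0  bus=[BusRd]  L0: P0=I P1=I P2=E  mem[L0]=90
22. P1: load  L6  bus=[BusRd]  L6: P0=I P1=E P2=I  mem[L6]=30

memory[L4] = 20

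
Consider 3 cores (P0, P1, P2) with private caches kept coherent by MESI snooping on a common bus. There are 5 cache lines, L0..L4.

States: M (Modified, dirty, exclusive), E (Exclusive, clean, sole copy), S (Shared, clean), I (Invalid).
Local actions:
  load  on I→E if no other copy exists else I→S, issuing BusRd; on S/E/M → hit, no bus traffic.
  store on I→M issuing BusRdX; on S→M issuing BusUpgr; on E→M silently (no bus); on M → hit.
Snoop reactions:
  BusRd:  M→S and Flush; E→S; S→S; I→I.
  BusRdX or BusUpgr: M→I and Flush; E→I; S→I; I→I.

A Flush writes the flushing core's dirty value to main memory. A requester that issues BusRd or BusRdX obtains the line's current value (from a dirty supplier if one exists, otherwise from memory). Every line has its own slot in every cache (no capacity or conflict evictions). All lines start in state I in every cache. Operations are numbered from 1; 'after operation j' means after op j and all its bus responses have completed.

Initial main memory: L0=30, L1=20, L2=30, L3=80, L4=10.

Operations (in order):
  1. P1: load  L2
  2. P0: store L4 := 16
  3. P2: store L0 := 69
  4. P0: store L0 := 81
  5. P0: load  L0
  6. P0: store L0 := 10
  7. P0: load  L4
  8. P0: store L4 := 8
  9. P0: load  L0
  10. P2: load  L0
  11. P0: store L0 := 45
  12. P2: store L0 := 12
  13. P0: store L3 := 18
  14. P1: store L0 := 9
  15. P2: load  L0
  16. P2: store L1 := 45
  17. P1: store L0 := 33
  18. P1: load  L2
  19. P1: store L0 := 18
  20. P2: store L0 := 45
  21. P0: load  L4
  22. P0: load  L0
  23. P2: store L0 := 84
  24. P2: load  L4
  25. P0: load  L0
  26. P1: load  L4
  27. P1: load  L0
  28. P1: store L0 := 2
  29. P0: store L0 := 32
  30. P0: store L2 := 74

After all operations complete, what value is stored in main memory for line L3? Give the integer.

step 1: P1: load  L2  ⟶  IEI  (L2)  txn=BusRd  M[L2]=30
step 2: P0: store L4 := 16  ⟶  MII  (L4)  txn=BusRdX  M[L4]=10
step 3: P2: store L0 := 69  ⟶  IIM  (L0)  txn=BusRdX  M[L0]=30
step 4: P0: store L0 := 81  ⟶  MII  (L0)  txn=BusRdX+Flush  M[L0]=69
step 5: P0: load  L0  ⟶  MII  (L0)  txn=∅  M[L0]=69
step 6: P0: store L0 := 10  ⟶  MII  (L0)  txn=∅  M[L0]=69
step 7: P0: load  L4  ⟶  MII  (L4)  txn=∅  M[L4]=10
step 8: P0: store L4 := 8  ⟶  MII  (L4)  txn=∅  M[L4]=10
step 9: P0: load  L0  ⟶  MII  (L0)  txn=∅  M[L0]=69
step 10: P2: load  L0  ⟶  SIS  (L0)  txn=BusRd+Flush  M[L0]=10
step 11: P0: store L0 := 45  ⟶  MII  (L0)  txn=BusUpgr  M[L0]=10
step 12: P2: store L0 := 12  ⟶  IIM  (L0)  txn=BusRdX+Flush  M[L0]=45
step 13: P0: store L3 := 18  ⟶  MII  (L3)  txn=BusRdX  M[L3]=80
step 14: P1: store L0 := 9  ⟶  IMI  (L0)  txn=BusRdX+Flush  M[L0]=12
step 15: P2: load  L0  ⟶  ISS  (L0)  txn=BusRd+Flush  M[L0]=9
step 16: P2: store L1 := 45  ⟶  IIM  (L1)  txn=BusRdX  M[L1]=20
step 17: P1: store L0 := 33  ⟶  IMI  (L0)  txn=BusUpgr  M[L0]=9
step 18: P1: load  L2  ⟶  IEI  (L2)  txn=∅  M[L2]=30
step 19: P1: store L0 := 18  ⟶  IMI  (L0)  txn=∅  M[L0]=9
step 20: P2: store L0 := 45  ⟶  IIM  (L0)  txn=BusRdX+Flush  M[L0]=18
step 21: P0: load  L4  ⟶  MII  (L4)  txn=∅  M[L4]=10
step 22: P0: load  L0  ⟶  SIS  (L0)  txn=BusRd+Flush  M[L0]=45
step 23: P2: store L0 := 84  ⟶  IIM  (L0)  txn=BusUpgr  M[L0]=45
step 24: P2: load  L4  ⟶  SIS  (L4)  txn=BusRd+Flush  M[L4]=8
step 25: P0: load  L0  ⟶  SIS  (L0)  txn=BusRd+Flush  M[L0]=84
step 26: P1: load  L4  ⟶  SSS  (L4)  txn=BusRd  M[L4]=8
step 27: P1: load  L0  ⟶  SSS  (L0)  txn=BusRd  M[L0]=84
step 28: P1: store L0 := 2  ⟶  IMI  (L0)  txn=BusUpgr  M[L0]=84
step 29: P0: store L0 := 32  ⟶  MII  (L0)  txn=BusRdX+Flush  M[L0]=2
step 30: P0: store L2 := 74  ⟶  MII  (L2)  txn=BusRdX  M[L2]=30

memory[L3] = 80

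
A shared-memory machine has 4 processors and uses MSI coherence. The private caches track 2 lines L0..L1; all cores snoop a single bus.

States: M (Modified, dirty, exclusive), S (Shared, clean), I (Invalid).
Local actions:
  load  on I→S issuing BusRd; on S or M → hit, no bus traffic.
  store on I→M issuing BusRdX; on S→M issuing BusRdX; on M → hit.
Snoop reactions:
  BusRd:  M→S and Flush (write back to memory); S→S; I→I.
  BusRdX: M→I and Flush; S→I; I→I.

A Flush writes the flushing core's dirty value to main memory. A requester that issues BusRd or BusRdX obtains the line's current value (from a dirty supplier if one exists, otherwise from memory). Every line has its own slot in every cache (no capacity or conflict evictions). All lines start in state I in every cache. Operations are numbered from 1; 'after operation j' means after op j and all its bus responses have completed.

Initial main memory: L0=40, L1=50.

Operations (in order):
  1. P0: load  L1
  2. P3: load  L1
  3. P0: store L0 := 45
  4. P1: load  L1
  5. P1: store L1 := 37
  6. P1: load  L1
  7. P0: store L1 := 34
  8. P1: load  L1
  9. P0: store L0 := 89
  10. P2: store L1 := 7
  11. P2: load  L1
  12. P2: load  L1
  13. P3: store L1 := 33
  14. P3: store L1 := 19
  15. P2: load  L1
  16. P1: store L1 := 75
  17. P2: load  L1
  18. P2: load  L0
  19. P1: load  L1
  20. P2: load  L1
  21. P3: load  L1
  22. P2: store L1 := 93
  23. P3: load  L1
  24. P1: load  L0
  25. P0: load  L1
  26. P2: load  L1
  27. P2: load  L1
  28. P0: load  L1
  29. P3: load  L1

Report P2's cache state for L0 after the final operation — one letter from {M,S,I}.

state = S

[1] P0: load  L1 | P0:S(50), P1:I, P2:I, P3:I | bus: BusRd
[2] P3: load  L1 | P0:S(50), P1:I, P2:I, P3:S(50) | bus: BusRd
[3] P0: store L0 := 45 | P0:M(45), P1:I, P2:I, P3:I | bus: BusRdX
[4] P1: load  L1 | P0:S(50), P1:S(50), P2:I, P3:S(50) | bus: BusRd
[5] P1: store L1 := 37 | P0:I, P1:M(37), P2:I, P3:I | bus: BusRdX
[6] P1: load  L1 | P0:I, P1:M(37), P2:I, P3:I | bus: none
[7] P0: store L1 := 34 | P0:M(34), P1:I, P2:I, P3:I | bus: BusRdX,Flush
[8] P1: load  L1 | P0:S(34), P1:S(34), P2:I, P3:I | bus: BusRd,Flush
[9] P0: store L0 := 89 | P0:M(89), P1:I, P2:I, P3:I | bus: none
[10] P2: store L1 := 7 | P0:I, P1:I, P2:M(7), P3:I | bus: BusRdX
[11] P2: load  L1 | P0:I, P1:I, P2:M(7), P3:I | bus: none
[12] P2: load  L1 | P0:I, P1:I, P2:M(7), P3:I | bus: none
[13] P3: store L1 := 33 | P0:I, P1:I, P2:I, P3:M(33) | bus: BusRdX,Flush
[14] P3: store L1 := 19 | P0:I, P1:I, P2:I, P3:M(19) | bus: none
[15] P2: load  L1 | P0:I, P1:I, P2:S(19), P3:S(19) | bus: BusRd,Flush
[16] P1: store L1 := 75 | P0:I, P1:M(75), P2:I, P3:I | bus: BusRdX
[17] P2: load  L1 | P0:I, P1:S(75), P2:S(75), P3:I | bus: BusRd,Flush
[18] P2: load  L0 | P0:S(89), P1:I, P2:S(89), P3:I | bus: BusRd,Flush
[19] P1: load  L1 | P0:I, P1:S(75), P2:S(75), P3:I | bus: none
[20] P2: load  L1 | P0:I, P1:S(75), P2:S(75), P3:I | bus: none
[21] P3: load  L1 | P0:I, P1:S(75), P2:S(75), P3:S(75) | bus: BusRd
[22] P2: store L1 := 93 | P0:I, P1:I, P2:M(93), P3:I | bus: BusRdX
[23] P3: load  L1 | P0:I, P1:I, P2:S(93), P3:S(93) | bus: BusRd,Flush
[24] P1: load  L0 | P0:S(89), P1:S(89), P2:S(89), P3:I | bus: BusRd
[25] P0: load  L1 | P0:S(93), P1:I, P2:S(93), P3:S(93) | bus: BusRd
[26] P2: load  L1 | P0:S(93), P1:I, P2:S(93), P3:S(93) | bus: none
[27] P2: load  L1 | P0:S(93), P1:I, P2:S(93), P3:S(93) | bus: none
[28] P0: load  L1 | P0:S(93), P1:I, P2:S(93), P3:S(93) | bus: none
[29] P3: load  L1 | P0:S(93), P1:I, P2:S(93), P3:S(93) | bus: none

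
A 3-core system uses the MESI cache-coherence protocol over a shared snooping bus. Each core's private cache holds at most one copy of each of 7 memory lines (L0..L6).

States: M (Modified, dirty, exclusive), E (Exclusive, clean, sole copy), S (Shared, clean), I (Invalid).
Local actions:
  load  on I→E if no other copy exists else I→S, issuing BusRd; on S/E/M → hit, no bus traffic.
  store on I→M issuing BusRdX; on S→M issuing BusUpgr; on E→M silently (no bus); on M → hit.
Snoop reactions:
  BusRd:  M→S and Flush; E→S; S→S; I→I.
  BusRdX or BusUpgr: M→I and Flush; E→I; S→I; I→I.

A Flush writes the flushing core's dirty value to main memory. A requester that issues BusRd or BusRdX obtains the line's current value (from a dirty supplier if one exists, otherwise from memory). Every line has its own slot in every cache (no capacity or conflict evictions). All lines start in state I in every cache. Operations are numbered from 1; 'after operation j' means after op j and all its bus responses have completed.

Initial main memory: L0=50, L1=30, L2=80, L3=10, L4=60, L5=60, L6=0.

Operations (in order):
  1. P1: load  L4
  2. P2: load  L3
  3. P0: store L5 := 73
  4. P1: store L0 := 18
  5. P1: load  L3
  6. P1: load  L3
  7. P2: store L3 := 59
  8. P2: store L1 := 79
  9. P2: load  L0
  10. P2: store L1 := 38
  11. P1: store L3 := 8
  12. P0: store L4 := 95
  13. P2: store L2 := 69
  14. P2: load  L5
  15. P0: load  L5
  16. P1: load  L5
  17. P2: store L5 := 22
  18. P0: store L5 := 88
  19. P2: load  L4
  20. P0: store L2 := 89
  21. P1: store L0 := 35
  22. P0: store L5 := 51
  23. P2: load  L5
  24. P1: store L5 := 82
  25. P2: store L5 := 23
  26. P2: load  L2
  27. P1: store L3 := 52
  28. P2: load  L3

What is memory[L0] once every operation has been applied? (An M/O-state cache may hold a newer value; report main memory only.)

1. P1: load  L4  bus=[BusRd]  L4: P0=I P1=E P2=I  mem[L4]=60
2. P2: load  L3  bus=[BusRd]  L3: P0=I P1=I P2=E  mem[L3]=10
3. P0: store L5 := 73  bus=[BusRdX]  L5: P0=M P1=I P2=I  mem[L5]=60
4. P1: store L0 := 18  bus=[BusRdX]  L0: P0=I P1=M P2=I  mem[L0]=50
5. P1: load  L3  bus=[BusRd]  L3: P0=I P1=S P2=S  mem[L3]=10
6. P1: load  L3  bus=[-]  L3: P0=I P1=S P2=S  mem[L3]=10
7. P2: store L3 := 59  bus=[BusUpgr]  L3: P0=I P1=I P2=M  mem[L3]=10
8. P2: store L1 := 79  bus=[BusRdX]  L1: P0=I P1=I P2=M  mem[L1]=30
9. P2: load  L0  bus=[BusRd,Flush]  L0: P0=I P1=S P2=S  mem[L0]=18
10. P2: store L1 := 38  bus=[-]  L1: P0=I P1=I P2=M  mem[L1]=30
11. P1: store L3 := 8  bus=[BusRdX,Flush]  L3: P0=I P1=M P2=I  mem[L3]=59
12. P0: store L4 := 95  bus=[BusRdX]  L4: P0=M P1=I P2=I  mem[L4]=60
13. P2: store L2 := 69  bus=[BusRdX]  L2: P0=I P1=I P2=M  mem[L2]=80
14. P2: load  L5  bus=[BusRd,Flush]  L5: P0=S P1=I P2=S  mem[L5]=73
15. P0: load  L5  bus=[-]  L5: P0=S P1=I P2=S  mem[L5]=73
16. P1: load  L5  bus=[BusRd]  L5: P0=S P1=S P2=S  mem[L5]=73
17. P2: store L5 := 22  bus=[BusUpgr]  L5: P0=I P1=I P2=M  mem[L5]=73
18. P0: store L5 := 88  bus=[BusRdX,Flush]  L5: P0=M P1=I P2=I  mem[L5]=22
19. P2: load  L4  bus=[BusRd,Flush]  L4: P0=S P1=I P2=S  mem[L4]=95
20. P0: store L2 := 89  bus=[BusRdX,Flush]  L2: P0=M P1=I P2=I  mem[L2]=69
21. P1: store L0 := 35  bus=[BusUpgr]  L0: P0=I P1=M P2=I  mem[L0]=18
22. P0: store L5 := 51  bus=[-]  L5: P0=M P1=I P2=I  mem[L5]=22
23. P2: load  L5  bus=[BusRd,Flush]  L5: P0=S P1=I P2=S  mem[L5]=51
24. P1: store L5 := 82  bus=[BusRdX]  L5: P0=I P1=M P2=I  mem[L5]=51
25. P2: store L5 := 23  bus=[BusRdX,Flush]  L5: P0=I P1=I P2=M  mem[L5]=82
26. P2: load  L2  bus=[BusRd,Flush]  L2: P0=S P1=I P2=S  mem[L2]=89
27. P1: store L3 := 52  bus=[-]  L3: P0=I P1=M P2=I  mem[L3]=59
28. P2: load  L3  bus=[BusRd,Flush]  L3: P0=I P1=S P2=S  mem[L3]=52

memory[L0] = 18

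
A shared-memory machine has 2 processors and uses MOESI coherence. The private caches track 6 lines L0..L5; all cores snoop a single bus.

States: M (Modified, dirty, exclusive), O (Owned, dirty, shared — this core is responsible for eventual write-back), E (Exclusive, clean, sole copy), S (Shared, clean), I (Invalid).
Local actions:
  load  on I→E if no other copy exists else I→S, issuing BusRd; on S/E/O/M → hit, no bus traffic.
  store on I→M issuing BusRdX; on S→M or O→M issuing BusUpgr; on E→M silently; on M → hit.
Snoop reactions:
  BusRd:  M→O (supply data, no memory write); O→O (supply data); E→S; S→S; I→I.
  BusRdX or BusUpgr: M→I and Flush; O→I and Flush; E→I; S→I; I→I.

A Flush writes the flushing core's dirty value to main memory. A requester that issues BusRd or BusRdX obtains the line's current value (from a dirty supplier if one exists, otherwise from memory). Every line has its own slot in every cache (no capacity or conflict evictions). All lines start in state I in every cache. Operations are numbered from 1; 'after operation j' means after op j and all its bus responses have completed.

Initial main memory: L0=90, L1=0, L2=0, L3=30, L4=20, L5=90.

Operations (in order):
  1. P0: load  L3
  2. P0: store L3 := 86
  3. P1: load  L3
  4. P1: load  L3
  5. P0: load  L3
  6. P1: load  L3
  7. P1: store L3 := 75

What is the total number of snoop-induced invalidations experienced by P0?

[1] P0: load  L3 | P0:E(30), P1:I | bus: BusRd
[2] P0: store L3 := 86 | P0:M(86), P1:I | bus: none
[3] P1: load  L3 | P0:O(86), P1:S(86) | bus: BusRd
[4] P1: load  L3 | P0:O(86), P1:S(86) | bus: none
[5] P0: load  L3 | P0:O(86), P1:S(86) | bus: none
[6] P1: load  L3 | P0:O(86), P1:S(86) | bus: none
[7] P1: store L3 := 75 | P0:I, P1:M(75) | bus: BusUpgr,Flush

invalidations = 1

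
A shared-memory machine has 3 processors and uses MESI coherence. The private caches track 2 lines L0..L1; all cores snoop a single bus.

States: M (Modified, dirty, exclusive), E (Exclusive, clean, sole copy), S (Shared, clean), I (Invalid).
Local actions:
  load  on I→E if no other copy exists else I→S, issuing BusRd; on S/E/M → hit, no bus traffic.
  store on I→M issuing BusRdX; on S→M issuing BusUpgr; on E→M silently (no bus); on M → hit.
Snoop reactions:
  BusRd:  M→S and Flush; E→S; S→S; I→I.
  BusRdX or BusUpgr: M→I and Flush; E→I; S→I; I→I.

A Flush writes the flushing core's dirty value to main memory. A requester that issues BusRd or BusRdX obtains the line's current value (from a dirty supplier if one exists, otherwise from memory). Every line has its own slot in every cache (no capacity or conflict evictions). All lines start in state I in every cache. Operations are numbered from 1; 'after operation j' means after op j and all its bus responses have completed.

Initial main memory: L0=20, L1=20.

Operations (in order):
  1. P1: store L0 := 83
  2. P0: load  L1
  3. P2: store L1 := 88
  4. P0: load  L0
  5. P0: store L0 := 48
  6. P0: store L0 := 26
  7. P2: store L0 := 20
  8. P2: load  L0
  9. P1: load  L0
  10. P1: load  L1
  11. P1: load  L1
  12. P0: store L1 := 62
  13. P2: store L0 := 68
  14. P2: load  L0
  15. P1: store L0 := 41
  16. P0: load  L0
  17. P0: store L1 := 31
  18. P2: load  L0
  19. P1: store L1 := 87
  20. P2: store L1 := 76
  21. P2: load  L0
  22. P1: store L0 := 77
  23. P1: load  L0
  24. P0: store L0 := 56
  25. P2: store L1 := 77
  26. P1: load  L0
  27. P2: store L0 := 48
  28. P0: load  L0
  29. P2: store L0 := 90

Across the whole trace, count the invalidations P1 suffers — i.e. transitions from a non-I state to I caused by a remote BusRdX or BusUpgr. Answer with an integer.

[1] P1: store L0 := 83 | P0:I, P1:M(83), P2:I | bus: BusRdX
[2] P0: load  L1 | P0:E(20), P1:I, P2:I | bus: BusRd
[3] P2: store L1 := 88 | P0:I, P1:I, P2:M(88) | bus: BusRdX
[4] P0: load  L0 | P0:S(83), P1:S(83), P2:I | bus: BusRd,Flush
[5] P0: store L0 := 48 | P0:M(48), P1:I, P2:I | bus: BusUpgr
[6] P0: store L0 := 26 | P0:M(26), P1:I, P2:I | bus: none
[7] P2: store L0 := 20 | P0:I, P1:I, P2:M(20) | bus: BusRdX,Flush
[8] P2: load  L0 | P0:I, P1:I, P2:M(20) | bus: none
[9] P1: load  L0 | P0:I, P1:S(20), P2:S(20) | bus: BusRd,Flush
[10] P1: load  L1 | P0:I, P1:S(88), P2:S(88) | bus: BusRd,Flush
[11] P1: load  L1 | P0:I, P1:S(88), P2:S(88) | bus: none
[12] P0: store L1 := 62 | P0:M(62), P1:I, P2:I | bus: BusRdX
[13] P2: store L0 := 68 | P0:I, P1:I, P2:M(68) | bus: BusUpgr
[14] P2: load  L0 | P0:I, P1:I, P2:M(68) | bus: none
[15] P1: store L0 := 41 | P0:I, P1:M(41), P2:I | bus: BusRdX,Flush
[16] P0: load  L0 | P0:S(41), P1:S(41), P2:I | bus: BusRd,Flush
[17] P0: store L1 := 31 | P0:M(31), P1:I, P2:I | bus: none
[18] P2: load  L0 | P0:S(41), P1:S(41), P2:S(41) | bus: BusRd
[19] P1: store L1 := 87 | P0:I, P1:M(87), P2:I | bus: BusRdX,Flush
[20] P2: store L1 := 76 | P0:I, P1:I, P2:M(76) | bus: BusRdX,Flush
[21] P2: load  L0 | P0:S(41), P1:S(41), P2:S(41) | bus: none
[22] P1: store L0 := 77 | P0:I, P1:M(77), P2:I | bus: BusUpgr
[23] P1: load  L0 | P0:I, P1:M(77), P2:I | bus: none
[24] P0: store L0 := 56 | P0:M(56), P1:I, P2:I | bus: BusRdX,Flush
[25] P2: store L1 := 77 | P0:I, P1:I, P2:M(77) | bus: none
[26] P1: load  L0 | P0:S(56), P1:S(56), P2:I | bus: BusRd,Flush
[27] P2: store L0 := 48 | P0:I, P1:I, P2:M(48) | bus: BusRdX
[28] P0: load  L0 | P0:S(48), P1:I, P2:S(48) | bus: BusRd,Flush
[29] P2: store L0 := 90 | P0:I, P1:I, P2:M(90) | bus: BusUpgr

invalidations = 6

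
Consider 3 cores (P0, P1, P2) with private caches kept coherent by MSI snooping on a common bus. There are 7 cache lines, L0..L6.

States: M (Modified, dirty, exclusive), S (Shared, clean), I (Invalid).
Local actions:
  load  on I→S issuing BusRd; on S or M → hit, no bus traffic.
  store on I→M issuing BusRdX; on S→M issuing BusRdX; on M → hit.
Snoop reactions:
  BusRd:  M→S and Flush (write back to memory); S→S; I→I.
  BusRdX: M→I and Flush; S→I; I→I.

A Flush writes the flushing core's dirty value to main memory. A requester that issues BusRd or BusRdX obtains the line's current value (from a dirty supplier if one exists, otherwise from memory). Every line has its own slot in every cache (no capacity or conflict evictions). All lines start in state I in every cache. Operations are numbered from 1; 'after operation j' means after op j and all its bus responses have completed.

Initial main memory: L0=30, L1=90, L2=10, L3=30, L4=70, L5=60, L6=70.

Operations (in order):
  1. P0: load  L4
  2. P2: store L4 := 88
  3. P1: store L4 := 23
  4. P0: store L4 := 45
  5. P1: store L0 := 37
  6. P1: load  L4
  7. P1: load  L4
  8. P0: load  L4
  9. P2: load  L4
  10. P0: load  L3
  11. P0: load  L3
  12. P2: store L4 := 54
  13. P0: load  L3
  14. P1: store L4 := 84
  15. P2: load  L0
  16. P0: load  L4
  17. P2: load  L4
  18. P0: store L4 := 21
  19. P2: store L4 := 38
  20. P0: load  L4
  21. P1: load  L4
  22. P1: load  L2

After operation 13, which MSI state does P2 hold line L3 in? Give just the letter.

step 1: P0: load  L4  ⟶  SII  (L4)  txn=BusRd  M[L4]=70
step 2: P2: store L4 := 88  ⟶  IIM  (L4)  txn=BusRdX  M[L4]=70
step 3: P1: store L4 := 23  ⟶  IMI  (L4)  txn=BusRdX+Flush  M[L4]=88
step 4: P0: store L4 := 45  ⟶  MII  (L4)  txn=BusRdX+Flush  M[L4]=23
step 5: P1: store L0 := 37  ⟶  IMI  (L0)  txn=BusRdX  M[L0]=30
step 6: P1: load  L4  ⟶  SSI  (L4)  txn=BusRd+Flush  M[L4]=45
step 7: P1: load  L4  ⟶  SSI  (L4)  txn=∅  M[L4]=45
step 8: P0: load  L4  ⟶  SSI  (L4)  txn=∅  M[L4]=45
step 9: P2: load  L4  ⟶  SSS  (L4)  txn=BusRd  M[L4]=45
step 10: P0: load  L3  ⟶  SII  (L3)  txn=BusRd  M[L3]=30
step 11: P0: load  L3  ⟶  SII  (L3)  txn=∅  M[L3]=30
step 12: P2: store L4 := 54  ⟶  IIM  (L4)  txn=BusRdX  M[L4]=45
step 13: P0: load  L3  ⟶  SII  (L3)  txn=∅  M[L3]=30
step 14: P1: store L4 := 84  ⟶  IMI  (L4)  txn=BusRdX+Flush  M[L4]=54
step 15: P2: load  L0  ⟶  ISS  (L0)  txn=BusRd+Flush  M[L0]=37
step 16: P0: load  L4  ⟶  SSI  (L4)  txn=BusRd+Flush  M[L4]=84
step 17: P2: load  L4  ⟶  SSS  (L4)  txn=BusRd  M[L4]=84
step 18: P0: store L4 := 21  ⟶  MII  (L4)  txn=BusRdX  M[L4]=84
step 19: P2: store L4 := 38  ⟶  IIM  (L4)  txn=BusRdX+Flush  M[L4]=21
step 20: P0: load  L4  ⟶  SIS  (L4)  txn=BusRd+Flush  M[L4]=38
step 21: P1: load  L4  ⟶  SSS  (L4)  txn=BusRd  M[L4]=38
step 22: P1: load  L2  ⟶  ISI  (L2)  txn=BusRd  M[L2]=10

state = I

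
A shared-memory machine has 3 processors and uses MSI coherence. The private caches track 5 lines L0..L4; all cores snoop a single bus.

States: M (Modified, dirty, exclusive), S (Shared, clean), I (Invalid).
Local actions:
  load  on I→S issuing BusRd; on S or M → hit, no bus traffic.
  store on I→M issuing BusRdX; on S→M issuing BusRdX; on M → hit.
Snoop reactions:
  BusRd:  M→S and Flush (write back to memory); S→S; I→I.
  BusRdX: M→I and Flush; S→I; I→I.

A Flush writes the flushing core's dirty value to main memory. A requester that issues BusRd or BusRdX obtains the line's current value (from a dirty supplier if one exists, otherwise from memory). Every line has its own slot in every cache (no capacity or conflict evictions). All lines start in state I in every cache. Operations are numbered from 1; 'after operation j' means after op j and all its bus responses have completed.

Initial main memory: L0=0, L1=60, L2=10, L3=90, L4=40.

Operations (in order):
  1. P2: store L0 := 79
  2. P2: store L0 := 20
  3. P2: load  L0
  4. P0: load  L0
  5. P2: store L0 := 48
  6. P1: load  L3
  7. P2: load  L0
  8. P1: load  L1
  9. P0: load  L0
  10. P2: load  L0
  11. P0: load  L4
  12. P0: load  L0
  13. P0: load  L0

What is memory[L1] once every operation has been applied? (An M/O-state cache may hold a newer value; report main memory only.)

memory[L1] = 60

1. P2: store L0 := 79  bus=[BusRdX]  L0: P0=I P1=I P2=M  mem[L0]=0
2. P2: store L0 := 20  bus=[-]  L0: P0=I P1=I P2=M  mem[L0]=0
3. P2: load  L0  bus=[-]  L0: P0=I P1=I P2=M  mem[L0]=0
4. P0: load  L0  bus=[BusRd,Flush]  L0: P0=S P1=I P2=S  mem[L0]=20
5. P2: store L0 := 48  bus=[BusRdX]  L0: P0=I P1=I P2=M  mem[L0]=20
6. P1: load  L3  bus=[BusRd]  L3: P0=I P1=S P2=I  mem[L3]=90
7. P2: load  L0  bus=[-]  L0: P0=I P1=I P2=M  mem[L0]=20
8. P1: load  L1  bus=[BusRd]  L1: P0=I P1=S P2=I  mem[L1]=60
9. P0: load  L0  bus=[BusRd,Flush]  L0: P0=S P1=I P2=S  mem[L0]=48
10. P2: load  L0  bus=[-]  L0: P0=S P1=I P2=S  mem[L0]=48
11. P0: load  L4  bus=[BusRd]  L4: P0=S P1=I P2=I  mem[L4]=40
12. P0: load  L0  bus=[-]  L0: P0=S P1=I P2=S  mem[L0]=48
13. P0: load  L0  bus=[-]  L0: P0=S P1=I P2=S  mem[L0]=48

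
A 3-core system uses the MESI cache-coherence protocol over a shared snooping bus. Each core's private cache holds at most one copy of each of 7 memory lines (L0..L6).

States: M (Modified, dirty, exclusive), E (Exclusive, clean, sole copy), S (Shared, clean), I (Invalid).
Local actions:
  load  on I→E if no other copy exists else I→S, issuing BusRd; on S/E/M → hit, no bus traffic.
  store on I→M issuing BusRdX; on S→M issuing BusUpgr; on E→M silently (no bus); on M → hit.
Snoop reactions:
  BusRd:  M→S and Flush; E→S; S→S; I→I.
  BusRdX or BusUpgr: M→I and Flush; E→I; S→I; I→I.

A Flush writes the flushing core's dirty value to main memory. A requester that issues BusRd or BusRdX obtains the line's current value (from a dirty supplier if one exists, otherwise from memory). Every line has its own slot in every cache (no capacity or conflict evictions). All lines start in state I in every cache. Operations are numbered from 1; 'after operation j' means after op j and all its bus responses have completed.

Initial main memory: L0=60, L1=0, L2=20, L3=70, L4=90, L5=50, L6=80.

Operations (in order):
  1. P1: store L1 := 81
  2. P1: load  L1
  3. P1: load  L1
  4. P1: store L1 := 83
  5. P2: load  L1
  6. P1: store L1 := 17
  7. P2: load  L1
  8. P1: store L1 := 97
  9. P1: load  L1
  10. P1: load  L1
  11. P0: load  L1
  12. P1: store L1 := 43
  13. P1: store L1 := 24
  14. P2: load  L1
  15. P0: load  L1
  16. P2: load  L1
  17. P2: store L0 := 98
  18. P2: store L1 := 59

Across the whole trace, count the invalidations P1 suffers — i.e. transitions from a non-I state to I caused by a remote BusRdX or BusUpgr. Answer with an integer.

[1] P1: store L1 := 81 | P0:I, P1:M(81), P2:I | bus: BusRdX
[2] P1: load  L1 | P0:I, P1:M(81), P2:I | bus: none
[3] P1: load  L1 | P0:I, P1:M(81), P2:I | bus: none
[4] P1: store L1 := 83 | P0:I, P1:M(83), P2:I | bus: none
[5] P2: load  L1 | P0:I, P1:S(83), P2:S(83) | bus: BusRd,Flush
[6] P1: store L1 := 17 | P0:I, P1:M(17), P2:I | bus: BusUpgr
[7] P2: load  L1 | P0:I, P1:S(17), P2:S(17) | bus: BusRd,Flush
[8] P1: store L1 := 97 | P0:I, P1:M(97), P2:I | bus: BusUpgr
[9] P1: load  L1 | P0:I, P1:M(97), P2:I | bus: none
[10] P1: load  L1 | P0:I, P1:M(97), P2:I | bus: none
[11] P0: load  L1 | P0:S(97), P1:S(97), P2:I | bus: BusRd,Flush
[12] P1: store L1 := 43 | P0:I, P1:M(43), P2:I | bus: BusUpgr
[13] P1: store L1 := 24 | P0:I, P1:M(24), P2:I | bus: none
[14] P2: load  L1 | P0:I, P1:S(24), P2:S(24) | bus: BusRd,Flush
[15] P0: load  L1 | P0:S(24), P1:S(24), P2:S(24) | bus: BusRd
[16] P2: load  L1 | P0:S(24), P1:S(24), P2:S(24) | bus: none
[17] P2: store L0 := 98 | P0:I, P1:I, P2:M(98) | bus: BusRdX
[18] P2: store L1 := 59 | P0:I, P1:I, P2:M(59) | bus: BusUpgr

invalidations = 1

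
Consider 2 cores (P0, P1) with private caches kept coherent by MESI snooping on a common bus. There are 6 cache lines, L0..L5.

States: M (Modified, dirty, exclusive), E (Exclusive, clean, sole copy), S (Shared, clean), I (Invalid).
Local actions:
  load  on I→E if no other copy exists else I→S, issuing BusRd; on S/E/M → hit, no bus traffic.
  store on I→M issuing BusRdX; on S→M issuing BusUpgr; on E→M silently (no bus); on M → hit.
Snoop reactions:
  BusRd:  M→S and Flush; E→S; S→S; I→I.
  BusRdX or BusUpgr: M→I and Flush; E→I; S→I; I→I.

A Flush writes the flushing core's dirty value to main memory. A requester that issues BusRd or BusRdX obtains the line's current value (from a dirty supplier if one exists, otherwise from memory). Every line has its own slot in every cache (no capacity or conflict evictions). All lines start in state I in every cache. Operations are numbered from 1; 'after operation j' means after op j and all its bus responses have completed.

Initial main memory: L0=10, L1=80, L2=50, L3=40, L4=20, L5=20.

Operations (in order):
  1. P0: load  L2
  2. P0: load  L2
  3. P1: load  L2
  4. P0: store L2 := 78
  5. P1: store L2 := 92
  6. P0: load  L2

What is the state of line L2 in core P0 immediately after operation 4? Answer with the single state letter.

[1] P0: load  L2 | P0:E(50), P1:I | bus: BusRd
[2] P0: load  L2 | P0:E(50), P1:I | bus: none
[3] P1: load  L2 | P0:S(50), P1:S(50) | bus: BusRd
[4] P0: store L2 := 78 | P0:M(78), P1:I | bus: BusUpgr
[5] P1: store L2 := 92 | P0:I, P1:M(92) | bus: BusRdX,Flush
[6] P0: load  L2 | P0:S(92), P1:S(92) | bus: BusRd,Flush

state = M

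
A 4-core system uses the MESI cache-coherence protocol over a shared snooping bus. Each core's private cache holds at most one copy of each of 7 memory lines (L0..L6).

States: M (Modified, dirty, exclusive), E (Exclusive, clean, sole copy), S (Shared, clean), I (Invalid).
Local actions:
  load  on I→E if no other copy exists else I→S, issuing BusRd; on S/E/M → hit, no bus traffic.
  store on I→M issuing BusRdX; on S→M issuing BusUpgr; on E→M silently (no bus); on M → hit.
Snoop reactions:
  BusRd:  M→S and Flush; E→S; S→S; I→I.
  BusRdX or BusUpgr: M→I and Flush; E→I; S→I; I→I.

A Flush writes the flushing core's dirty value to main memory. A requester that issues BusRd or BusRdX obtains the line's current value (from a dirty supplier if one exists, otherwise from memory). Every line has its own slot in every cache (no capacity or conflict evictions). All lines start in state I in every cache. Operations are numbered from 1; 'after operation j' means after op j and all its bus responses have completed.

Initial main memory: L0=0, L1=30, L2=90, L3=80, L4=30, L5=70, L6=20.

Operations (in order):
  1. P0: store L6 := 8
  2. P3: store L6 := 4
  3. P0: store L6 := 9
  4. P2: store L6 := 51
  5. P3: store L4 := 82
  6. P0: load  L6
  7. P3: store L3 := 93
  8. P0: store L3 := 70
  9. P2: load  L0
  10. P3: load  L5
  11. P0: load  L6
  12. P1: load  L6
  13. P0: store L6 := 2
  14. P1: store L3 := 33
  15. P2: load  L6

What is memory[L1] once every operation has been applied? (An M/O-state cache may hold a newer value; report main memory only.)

  op1 P0: store L6 := 8 → M/I/I/I on L6; bus BusRdX; mem=20
  op2 P3: store L6 := 4 → I/I/I/M on L6; bus BusRdX Flush; mem=8
  op3 P0: store L6 := 9 → M/I/I/I on L6; bus BusRdX Flush; mem=4
  op4 P2: store L6 := 51 → I/I/M/I on L6; bus BusRdX Flush; mem=9
  op5 P3: store L4 := 82 → I/I/I/M on L4; bus BusRdX; mem=30
  op6 P0: load  L6 → S/I/S/I on L6; bus BusRd Flush; mem=51
  op7 P3: store L3 := 93 → I/I/I/M on L3; bus BusRdX; mem=80
  op8 P0: store L3 := 70 → M/I/I/I on L3; bus BusRdX Flush; mem=93
  op9 P2: load  L0 → I/I/E/I on L0; bus BusRd; mem=0
  op10 P3: load  L5 → I/I/I/E on L5; bus BusRd; mem=70
  op11 P0: load  L6 → S/I/S/I on L6; bus (none); mem=51
  op12 P1: load  L6 → S/S/S/I on L6; bus BusRd; mem=51
  op13 P0: store L6 := 2 → M/I/I/I on L6; bus BusUpgr; mem=51
  op14 P1: store L3 := 33 → I/M/I/I on L3; bus BusRdX Flush; mem=70
  op15 P2: load  L6 → S/I/S/I on L6; bus BusRd Flush; mem=2

memory[L1] = 30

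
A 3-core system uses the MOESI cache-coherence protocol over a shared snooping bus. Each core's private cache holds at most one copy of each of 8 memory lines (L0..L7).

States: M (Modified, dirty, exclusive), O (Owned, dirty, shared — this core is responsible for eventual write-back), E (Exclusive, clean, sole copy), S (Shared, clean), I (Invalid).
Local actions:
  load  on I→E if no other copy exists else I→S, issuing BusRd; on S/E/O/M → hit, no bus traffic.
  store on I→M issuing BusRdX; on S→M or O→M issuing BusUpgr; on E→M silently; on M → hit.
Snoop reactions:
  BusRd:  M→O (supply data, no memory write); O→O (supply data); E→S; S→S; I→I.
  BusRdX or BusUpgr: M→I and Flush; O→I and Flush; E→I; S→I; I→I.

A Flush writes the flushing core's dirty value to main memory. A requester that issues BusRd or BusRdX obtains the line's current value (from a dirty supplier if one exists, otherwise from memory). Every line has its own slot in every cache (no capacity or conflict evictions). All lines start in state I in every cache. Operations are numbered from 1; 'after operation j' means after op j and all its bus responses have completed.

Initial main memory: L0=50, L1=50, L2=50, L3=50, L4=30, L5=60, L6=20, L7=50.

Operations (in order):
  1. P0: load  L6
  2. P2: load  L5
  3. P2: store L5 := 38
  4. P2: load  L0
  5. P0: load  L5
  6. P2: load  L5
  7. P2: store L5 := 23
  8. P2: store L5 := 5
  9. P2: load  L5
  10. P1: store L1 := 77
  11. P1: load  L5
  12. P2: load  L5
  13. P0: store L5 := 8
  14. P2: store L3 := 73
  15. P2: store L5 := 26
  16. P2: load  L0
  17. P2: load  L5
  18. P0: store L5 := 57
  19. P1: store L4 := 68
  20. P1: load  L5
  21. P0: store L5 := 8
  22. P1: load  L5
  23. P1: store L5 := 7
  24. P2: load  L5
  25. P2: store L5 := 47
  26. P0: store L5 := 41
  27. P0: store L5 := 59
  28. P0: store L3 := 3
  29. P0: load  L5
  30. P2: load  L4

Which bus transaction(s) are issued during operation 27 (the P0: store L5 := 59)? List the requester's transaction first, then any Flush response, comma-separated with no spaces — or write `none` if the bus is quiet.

bus = none

[1] P0: load  L6 | P0:E(20), P1:I, P2:I | bus: BusRd
[2] P2: load  L5 | P0:I, P1:I, P2:E(60) | bus: BusRd
[3] P2: store L5 := 38 | P0:I, P1:I, P2:M(38) | bus: none
[4] P2: load  L0 | P0:I, P1:I, P2:E(50) | bus: BusRd
[5] P0: load  L5 | P0:S(38), P1:I, P2:O(38) | bus: BusRd
[6] P2: load  L5 | P0:S(38), P1:I, P2:O(38) | bus: none
[7] P2: store L5 := 23 | P0:I, P1:I, P2:M(23) | bus: BusUpgr
[8] P2: store L5 := 5 | P0:I, P1:I, P2:M(5) | bus: none
[9] P2: load  L5 | P0:I, P1:I, P2:M(5) | bus: none
[10] P1: store L1 := 77 | P0:I, P1:M(77), P2:I | bus: BusRdX
[11] P1: load  L5 | P0:I, P1:S(5), P2:O(5) | bus: BusRd
[12] P2: load  L5 | P0:I, P1:S(5), P2:O(5) | bus: none
[13] P0: store L5 := 8 | P0:M(8), P1:I, P2:I | bus: BusRdX,Flush
[14] P2: store L3 := 73 | P0:I, P1:I, P2:M(73) | bus: BusRdX
[15] P2: store L5 := 26 | P0:I, P1:I, P2:M(26) | bus: BusRdX,Flush
[16] P2: load  L0 | P0:I, P1:I, P2:E(50) | bus: none
[17] P2: load  L5 | P0:I, P1:I, P2:M(26) | bus: none
[18] P0: store L5 := 57 | P0:M(57), P1:I, P2:I | bus: BusRdX,Flush
[19] P1: store L4 := 68 | P0:I, P1:M(68), P2:I | bus: BusRdX
[20] P1: load  L5 | P0:O(57), P1:S(57), P2:I | bus: BusRd
[21] P0: store L5 := 8 | P0:M(8), P1:I, P2:I | bus: BusUpgr
[22] P1: load  L5 | P0:O(8), P1:S(8), P2:I | bus: BusRd
[23] P1: store L5 := 7 | P0:I, P1:M(7), P2:I | bus: BusUpgr,Flush
[24] P2: load  L5 | P0:I, P1:O(7), P2:S(7) | bus: BusRd
[25] P2: store L5 := 47 | P0:I, P1:I, P2:M(47) | bus: BusUpgr,Flush
[26] P0: store L5 := 41 | P0:M(41), P1:I, P2:I | bus: BusRdX,Flush
[27] P0: store L5 := 59 | P0:M(59), P1:I, P2:I | bus: none
[28] P0: store L3 := 3 | P0:M(3), P1:I, P2:I | bus: BusRdX,Flush
[29] P0: load  L5 | P0:M(59), P1:I, P2:I | bus: none
[30] P2: load  L4 | P0:I, P1:O(68), P2:S(68) | bus: BusRd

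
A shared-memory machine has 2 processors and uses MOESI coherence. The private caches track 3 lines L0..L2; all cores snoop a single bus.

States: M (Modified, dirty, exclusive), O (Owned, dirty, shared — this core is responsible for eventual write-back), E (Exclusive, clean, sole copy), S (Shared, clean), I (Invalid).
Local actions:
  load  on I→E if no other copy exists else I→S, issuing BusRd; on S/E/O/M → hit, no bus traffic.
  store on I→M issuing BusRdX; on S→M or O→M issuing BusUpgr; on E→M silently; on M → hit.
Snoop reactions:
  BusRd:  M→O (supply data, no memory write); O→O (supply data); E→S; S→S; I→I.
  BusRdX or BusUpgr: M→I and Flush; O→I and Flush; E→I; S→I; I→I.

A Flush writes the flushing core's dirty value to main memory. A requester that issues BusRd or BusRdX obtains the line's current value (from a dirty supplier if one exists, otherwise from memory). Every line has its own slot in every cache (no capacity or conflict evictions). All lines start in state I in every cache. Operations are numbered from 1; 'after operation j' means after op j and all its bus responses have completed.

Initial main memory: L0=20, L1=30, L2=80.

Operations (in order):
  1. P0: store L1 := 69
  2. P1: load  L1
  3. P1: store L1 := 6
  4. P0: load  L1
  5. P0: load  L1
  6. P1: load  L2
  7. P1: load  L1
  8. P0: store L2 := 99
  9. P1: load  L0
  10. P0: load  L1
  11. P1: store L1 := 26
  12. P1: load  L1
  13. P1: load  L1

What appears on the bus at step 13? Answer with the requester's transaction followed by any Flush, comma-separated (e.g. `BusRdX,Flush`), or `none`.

bus = none

step 1: P0: store L1 := 69  ⟶  MI  (L1)  txn=BusRdX  M[L1]=30
step 2: P1: load  L1  ⟶  OS  (L1)  txn=BusRd  M[L1]=30
step 3: P1: store L1 := 6  ⟶  IM  (L1)  txn=BusUpgr+Flush  M[L1]=69
step 4: P0: load  L1  ⟶  SO  (L1)  txn=BusRd  M[L1]=69
step 5: P0: load  L1  ⟶  SO  (L1)  txn=∅  M[L1]=69
step 6: P1: load  L2  ⟶  IE  (L2)  txn=BusRd  M[L2]=80
step 7: P1: load  L1  ⟶  SO  (L1)  txn=∅  M[L1]=69
step 8: P0: store L2 := 99  ⟶  MI  (L2)  txn=BusRdX  M[L2]=80
step 9: P1: load  L0  ⟶  IE  (L0)  txn=BusRd  M[L0]=20
step 10: P0: load  L1  ⟶  SO  (L1)  txn=∅  M[L1]=69
step 11: P1: store L1 := 26  ⟶  IM  (L1)  txn=BusUpgr  M[L1]=69
step 12: P1: load  L1  ⟶  IM  (L1)  txn=∅  M[L1]=69
step 13: P1: load  L1  ⟶  IM  (L1)  txn=∅  M[L1]=69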